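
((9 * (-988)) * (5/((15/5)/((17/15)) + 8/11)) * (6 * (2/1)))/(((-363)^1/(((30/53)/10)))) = 9069840/367873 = 24.65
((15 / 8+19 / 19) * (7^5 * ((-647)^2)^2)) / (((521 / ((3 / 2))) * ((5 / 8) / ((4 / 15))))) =135476870029388482 / 13025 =10401295203791.82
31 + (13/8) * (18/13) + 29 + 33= 381/4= 95.25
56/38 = 28/19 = 1.47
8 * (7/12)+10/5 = 20/3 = 6.67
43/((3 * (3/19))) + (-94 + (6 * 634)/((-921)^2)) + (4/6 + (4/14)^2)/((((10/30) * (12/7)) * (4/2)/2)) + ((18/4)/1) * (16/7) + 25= 396370301/11875374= 33.38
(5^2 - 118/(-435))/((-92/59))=-648587/40020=-16.21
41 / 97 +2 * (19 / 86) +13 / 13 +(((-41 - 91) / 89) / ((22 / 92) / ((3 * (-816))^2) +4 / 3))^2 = 13844735162203821672486217 / 4463330222548049106876739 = 3.10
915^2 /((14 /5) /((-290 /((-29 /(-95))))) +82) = 1988409375 /194743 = 10210.43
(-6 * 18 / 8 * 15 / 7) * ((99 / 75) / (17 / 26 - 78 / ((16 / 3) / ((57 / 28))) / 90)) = -1111968 / 9407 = -118.21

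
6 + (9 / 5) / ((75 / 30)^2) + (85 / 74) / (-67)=3886363 / 619750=6.27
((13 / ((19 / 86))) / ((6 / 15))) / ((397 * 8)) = 2795 / 60344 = 0.05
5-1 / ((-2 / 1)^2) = 19 / 4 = 4.75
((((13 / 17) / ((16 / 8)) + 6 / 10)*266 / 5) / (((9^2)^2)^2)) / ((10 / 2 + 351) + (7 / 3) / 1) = 22211 / 6555656885625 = 0.00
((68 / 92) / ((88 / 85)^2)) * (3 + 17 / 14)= 7246675 / 2493568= 2.91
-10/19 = -0.53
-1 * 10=-10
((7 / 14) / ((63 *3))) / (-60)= -1 / 22680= -0.00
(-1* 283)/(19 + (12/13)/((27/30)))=-11037/781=-14.13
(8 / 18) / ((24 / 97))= 97 / 54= 1.80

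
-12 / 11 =-1.09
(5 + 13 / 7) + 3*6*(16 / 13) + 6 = 35.01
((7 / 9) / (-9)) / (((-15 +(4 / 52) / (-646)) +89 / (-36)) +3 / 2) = 117572 / 21729987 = 0.01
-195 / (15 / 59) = -767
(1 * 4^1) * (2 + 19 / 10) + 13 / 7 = 611 / 35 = 17.46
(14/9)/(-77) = -2/99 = -0.02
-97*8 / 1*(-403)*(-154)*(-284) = 13677471808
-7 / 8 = -0.88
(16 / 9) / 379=16 / 3411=0.00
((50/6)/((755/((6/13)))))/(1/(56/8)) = 70/1963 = 0.04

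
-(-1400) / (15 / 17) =4760 / 3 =1586.67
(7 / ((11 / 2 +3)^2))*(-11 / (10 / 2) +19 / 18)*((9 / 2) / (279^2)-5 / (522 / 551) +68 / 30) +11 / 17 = 551673821 / 562401225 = 0.98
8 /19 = 0.42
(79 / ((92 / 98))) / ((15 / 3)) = 3871 / 230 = 16.83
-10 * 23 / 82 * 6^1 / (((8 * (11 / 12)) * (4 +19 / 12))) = -12420 / 30217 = -0.41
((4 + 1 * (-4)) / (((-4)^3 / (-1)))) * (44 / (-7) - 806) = 0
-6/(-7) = 6/7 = 0.86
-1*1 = -1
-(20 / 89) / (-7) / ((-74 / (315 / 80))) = -45 / 26344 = -0.00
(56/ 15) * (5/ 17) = 1.10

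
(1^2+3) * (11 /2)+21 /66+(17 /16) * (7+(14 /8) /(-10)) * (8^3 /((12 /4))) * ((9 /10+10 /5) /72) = 714443 /9900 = 72.17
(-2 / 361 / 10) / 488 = -1 / 880840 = -0.00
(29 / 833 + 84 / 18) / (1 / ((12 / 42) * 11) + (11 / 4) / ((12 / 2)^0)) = 516956 / 337365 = 1.53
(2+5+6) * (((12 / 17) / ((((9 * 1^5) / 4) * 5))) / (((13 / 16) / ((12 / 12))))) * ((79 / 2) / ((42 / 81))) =45504 / 595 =76.48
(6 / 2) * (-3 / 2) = -9 / 2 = -4.50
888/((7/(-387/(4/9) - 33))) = -802530/7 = -114647.14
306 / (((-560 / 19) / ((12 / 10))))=-8721 / 700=-12.46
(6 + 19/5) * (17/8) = 833/40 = 20.82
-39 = -39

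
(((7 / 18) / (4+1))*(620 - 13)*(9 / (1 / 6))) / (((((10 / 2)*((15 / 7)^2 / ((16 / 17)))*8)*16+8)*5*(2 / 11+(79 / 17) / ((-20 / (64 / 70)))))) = -272535109 / 51232928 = -5.32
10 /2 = 5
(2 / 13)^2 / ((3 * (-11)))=-4 / 5577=-0.00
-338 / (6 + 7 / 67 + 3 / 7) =-79261 / 1532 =-51.74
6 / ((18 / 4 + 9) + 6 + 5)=12 / 49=0.24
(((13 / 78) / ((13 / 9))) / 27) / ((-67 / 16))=-8 / 7839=-0.00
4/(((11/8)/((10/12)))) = 80/33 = 2.42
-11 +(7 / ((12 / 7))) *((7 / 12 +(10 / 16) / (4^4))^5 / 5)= -5748711167398350705889 / 525299860536494653440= -10.94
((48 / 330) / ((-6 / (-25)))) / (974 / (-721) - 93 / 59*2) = -212695 / 1580469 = -0.13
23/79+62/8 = 2541/316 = 8.04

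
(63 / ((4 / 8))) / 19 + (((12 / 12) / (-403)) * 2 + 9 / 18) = 109137 / 15314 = 7.13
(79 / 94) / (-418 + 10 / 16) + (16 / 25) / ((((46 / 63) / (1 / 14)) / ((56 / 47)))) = 6549724 / 90236475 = 0.07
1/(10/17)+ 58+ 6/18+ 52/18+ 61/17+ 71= 210391/1530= 137.51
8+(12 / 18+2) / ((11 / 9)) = 112 / 11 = 10.18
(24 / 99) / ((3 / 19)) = 152 / 99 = 1.54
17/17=1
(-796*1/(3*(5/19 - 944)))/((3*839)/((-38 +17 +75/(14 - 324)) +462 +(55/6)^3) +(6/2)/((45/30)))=61319811842/889513355601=0.07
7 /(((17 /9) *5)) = 63 /85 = 0.74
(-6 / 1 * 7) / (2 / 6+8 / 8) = -63 / 2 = -31.50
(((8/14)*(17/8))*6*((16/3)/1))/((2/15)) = 2040/7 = 291.43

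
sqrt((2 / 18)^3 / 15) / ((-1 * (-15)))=sqrt(15) / 6075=0.00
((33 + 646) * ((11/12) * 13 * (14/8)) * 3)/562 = 679679/8992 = 75.59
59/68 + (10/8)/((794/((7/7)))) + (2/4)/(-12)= 33511/40494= 0.83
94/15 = 6.27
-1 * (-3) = 3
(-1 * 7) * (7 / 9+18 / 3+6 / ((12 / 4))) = -553 / 9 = -61.44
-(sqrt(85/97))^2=-85/97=-0.88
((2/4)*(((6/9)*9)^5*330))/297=4320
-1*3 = -3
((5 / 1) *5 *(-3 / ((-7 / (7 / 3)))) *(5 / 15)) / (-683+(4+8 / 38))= -475 / 38691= -0.01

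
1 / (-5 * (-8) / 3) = 3 / 40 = 0.08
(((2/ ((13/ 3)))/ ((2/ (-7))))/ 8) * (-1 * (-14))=-147/ 52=-2.83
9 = 9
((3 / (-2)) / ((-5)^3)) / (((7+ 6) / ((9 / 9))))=3 / 3250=0.00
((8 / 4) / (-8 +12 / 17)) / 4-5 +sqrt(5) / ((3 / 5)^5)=-1257 / 248 +3125* sqrt(5) / 243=23.69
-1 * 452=-452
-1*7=-7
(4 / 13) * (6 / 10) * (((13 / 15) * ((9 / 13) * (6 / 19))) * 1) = 0.03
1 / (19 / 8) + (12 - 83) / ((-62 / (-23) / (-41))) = 1272603 / 1178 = 1080.31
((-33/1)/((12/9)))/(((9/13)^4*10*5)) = -314171/145800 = -2.15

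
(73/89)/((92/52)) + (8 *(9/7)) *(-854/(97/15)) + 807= -550.89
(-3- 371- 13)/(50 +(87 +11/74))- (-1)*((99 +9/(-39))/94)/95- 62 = -12726632254/196366235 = -64.81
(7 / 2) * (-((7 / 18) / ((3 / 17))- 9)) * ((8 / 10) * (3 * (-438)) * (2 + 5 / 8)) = -1312759 / 20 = -65637.95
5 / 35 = 1 / 7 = 0.14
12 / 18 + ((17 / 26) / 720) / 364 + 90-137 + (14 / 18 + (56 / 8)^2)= 7823579 / 2271360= 3.44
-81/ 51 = -27/ 17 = -1.59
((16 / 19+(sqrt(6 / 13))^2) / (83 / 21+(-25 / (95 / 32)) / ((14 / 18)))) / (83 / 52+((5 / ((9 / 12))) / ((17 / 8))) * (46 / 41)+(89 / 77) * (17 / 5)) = -0.02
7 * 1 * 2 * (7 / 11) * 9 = 882 / 11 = 80.18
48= 48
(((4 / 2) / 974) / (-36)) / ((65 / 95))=-19 / 227916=-0.00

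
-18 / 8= -9 / 4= -2.25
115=115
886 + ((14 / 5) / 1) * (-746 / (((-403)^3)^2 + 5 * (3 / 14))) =886.00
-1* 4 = -4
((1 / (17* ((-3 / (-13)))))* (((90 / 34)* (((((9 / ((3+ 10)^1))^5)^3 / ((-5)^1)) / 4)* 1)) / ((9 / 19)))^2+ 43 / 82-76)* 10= -245123220118569206464487195540633313609105 / 324771435376824223510360379550682805672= -754.76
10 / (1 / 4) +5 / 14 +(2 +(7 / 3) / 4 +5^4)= 56107 / 84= 667.94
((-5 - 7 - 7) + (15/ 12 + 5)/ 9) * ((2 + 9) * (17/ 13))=-263.32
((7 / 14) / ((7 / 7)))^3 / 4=1 / 32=0.03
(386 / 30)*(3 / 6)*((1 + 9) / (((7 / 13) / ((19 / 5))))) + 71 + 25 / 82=4522957 / 8610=525.31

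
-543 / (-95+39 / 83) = 45069 / 7846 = 5.74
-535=-535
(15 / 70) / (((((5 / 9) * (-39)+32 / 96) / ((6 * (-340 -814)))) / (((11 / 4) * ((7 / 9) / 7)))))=21.25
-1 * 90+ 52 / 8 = -167 / 2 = -83.50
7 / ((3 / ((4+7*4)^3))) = 229376 / 3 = 76458.67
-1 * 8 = -8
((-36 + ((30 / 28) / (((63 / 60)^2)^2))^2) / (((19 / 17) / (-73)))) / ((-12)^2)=2250330254883049 / 140852328260364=15.98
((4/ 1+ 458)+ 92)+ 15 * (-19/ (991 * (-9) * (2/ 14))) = 554.22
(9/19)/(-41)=-9/779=-0.01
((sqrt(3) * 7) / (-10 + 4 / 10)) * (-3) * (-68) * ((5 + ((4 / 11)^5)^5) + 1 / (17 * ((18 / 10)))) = -1459976625874597751514233757985 * sqrt(3) / 1950247069809906996752944518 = -1296.63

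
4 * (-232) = -928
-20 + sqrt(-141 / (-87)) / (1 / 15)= -20 + 15* sqrt(1363) / 29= -0.90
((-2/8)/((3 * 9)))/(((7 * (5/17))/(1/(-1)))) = 17/3780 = 0.00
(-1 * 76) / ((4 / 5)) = -95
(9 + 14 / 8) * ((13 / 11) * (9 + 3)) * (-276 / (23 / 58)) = -1167192 / 11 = -106108.36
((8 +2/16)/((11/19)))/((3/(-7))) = -8645/264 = -32.75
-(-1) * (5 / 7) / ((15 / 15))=5 / 7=0.71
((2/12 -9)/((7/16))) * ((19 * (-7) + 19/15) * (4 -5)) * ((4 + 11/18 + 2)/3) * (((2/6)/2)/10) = -97.69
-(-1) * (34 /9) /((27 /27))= 34 /9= 3.78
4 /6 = 0.67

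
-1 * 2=-2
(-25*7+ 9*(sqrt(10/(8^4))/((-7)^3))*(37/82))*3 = -525 - 999*sqrt(10)/1800064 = -525.00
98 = 98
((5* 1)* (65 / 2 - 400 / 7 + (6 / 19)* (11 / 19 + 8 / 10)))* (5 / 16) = -3058605 / 80864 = -37.82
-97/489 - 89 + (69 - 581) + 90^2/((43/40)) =145794602/21027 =6933.69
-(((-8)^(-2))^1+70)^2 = -20079361 /4096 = -4902.19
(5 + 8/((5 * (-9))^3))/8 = 455617/729000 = 0.62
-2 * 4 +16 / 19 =-136 / 19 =-7.16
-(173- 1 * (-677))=-850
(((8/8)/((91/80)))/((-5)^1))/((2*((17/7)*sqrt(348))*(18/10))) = -20*sqrt(87)/173043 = -0.00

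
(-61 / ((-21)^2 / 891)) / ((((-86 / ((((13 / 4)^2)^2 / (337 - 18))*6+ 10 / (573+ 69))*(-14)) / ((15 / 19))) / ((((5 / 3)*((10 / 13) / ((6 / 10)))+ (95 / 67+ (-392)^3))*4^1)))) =41162723.13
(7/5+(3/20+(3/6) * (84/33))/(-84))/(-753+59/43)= -1099037/597273600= -0.00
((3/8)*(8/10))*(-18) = -5.40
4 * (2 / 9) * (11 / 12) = 22 / 27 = 0.81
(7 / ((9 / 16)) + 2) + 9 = 211 / 9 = 23.44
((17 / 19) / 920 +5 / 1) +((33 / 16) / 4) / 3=723371 / 139840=5.17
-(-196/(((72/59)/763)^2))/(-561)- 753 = -99847457329/727056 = -137331.18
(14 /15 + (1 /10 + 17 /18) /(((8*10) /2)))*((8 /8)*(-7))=-12089 /1800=-6.72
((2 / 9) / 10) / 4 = 1 / 180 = 0.01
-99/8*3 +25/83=-24451/664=-36.82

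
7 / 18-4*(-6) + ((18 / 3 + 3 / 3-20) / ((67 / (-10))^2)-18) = 492835 / 80802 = 6.10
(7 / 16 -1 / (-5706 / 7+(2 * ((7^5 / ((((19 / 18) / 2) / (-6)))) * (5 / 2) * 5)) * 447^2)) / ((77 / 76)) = 1205925980836121 / 2792670692455908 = 0.43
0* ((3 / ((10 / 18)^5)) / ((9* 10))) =0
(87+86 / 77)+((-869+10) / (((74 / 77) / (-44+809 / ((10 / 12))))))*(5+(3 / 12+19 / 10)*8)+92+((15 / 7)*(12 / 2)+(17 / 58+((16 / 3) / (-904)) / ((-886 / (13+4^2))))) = -308353410745644101 / 16767262050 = -18390206.45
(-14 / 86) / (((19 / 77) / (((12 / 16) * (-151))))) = 244167 / 3268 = 74.71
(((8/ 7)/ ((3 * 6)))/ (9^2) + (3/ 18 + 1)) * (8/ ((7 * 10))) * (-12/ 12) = -4766/ 35721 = -0.13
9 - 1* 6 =3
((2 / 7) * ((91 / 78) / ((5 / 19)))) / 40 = 19 / 600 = 0.03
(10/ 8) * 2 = 5/ 2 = 2.50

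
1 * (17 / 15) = 1.13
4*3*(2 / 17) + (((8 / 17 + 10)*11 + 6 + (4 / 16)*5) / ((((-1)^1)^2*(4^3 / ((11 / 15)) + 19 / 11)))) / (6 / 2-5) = 8763 / 12104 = 0.72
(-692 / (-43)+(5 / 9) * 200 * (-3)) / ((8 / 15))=-51155 / 86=-594.83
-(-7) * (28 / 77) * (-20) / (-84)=20 / 33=0.61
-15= -15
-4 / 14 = -2 / 7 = -0.29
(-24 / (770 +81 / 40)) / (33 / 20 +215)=-19200 / 133807373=-0.00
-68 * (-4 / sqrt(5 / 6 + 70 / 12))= 136 * sqrt(15) / 5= 105.35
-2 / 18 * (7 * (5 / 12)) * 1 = -35 / 108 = -0.32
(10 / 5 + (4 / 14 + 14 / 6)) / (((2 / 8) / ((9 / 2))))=83.14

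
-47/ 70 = -0.67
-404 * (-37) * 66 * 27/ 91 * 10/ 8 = 33296670/ 91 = 365897.47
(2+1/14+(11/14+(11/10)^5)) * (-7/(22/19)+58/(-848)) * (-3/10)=53505950913/6529600000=8.19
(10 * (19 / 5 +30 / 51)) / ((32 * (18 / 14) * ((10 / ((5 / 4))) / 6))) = 2611 / 3264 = 0.80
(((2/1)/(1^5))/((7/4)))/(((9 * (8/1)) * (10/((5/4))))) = 1/504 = 0.00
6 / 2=3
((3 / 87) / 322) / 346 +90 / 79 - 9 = -2006418629 / 255244892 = -7.86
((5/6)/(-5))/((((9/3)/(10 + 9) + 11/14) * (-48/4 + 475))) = -133/348639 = -0.00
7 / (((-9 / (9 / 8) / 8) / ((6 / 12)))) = -7 / 2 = -3.50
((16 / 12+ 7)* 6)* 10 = 500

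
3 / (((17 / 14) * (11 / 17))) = 42 / 11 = 3.82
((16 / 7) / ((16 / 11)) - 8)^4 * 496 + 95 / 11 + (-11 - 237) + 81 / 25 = 559169343466 / 660275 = 846873.41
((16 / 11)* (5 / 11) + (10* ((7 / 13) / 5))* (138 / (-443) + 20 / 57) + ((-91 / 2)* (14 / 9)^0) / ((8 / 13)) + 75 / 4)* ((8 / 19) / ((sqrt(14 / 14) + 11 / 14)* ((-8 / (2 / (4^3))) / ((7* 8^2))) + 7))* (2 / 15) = -1696648798957 / 3316803819615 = -0.51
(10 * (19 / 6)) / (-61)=-0.52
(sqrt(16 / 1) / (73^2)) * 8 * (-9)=-288 / 5329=-0.05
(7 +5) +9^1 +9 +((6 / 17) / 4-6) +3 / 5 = 4197 / 170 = 24.69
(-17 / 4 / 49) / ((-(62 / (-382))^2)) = 620177 / 188356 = 3.29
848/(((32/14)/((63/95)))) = 23373/95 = 246.03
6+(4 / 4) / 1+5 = 12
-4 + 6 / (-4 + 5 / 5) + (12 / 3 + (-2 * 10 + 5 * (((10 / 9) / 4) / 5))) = -391 / 18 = -21.72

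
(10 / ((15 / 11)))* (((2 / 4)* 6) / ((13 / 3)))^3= 5346 / 2197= 2.43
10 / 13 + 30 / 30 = 23 / 13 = 1.77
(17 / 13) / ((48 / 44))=187 / 156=1.20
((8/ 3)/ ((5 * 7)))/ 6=4/ 315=0.01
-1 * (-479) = 479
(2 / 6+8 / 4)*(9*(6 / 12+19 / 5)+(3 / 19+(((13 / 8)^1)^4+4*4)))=168417193 / 1167360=144.27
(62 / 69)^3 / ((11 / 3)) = 238328 / 1204533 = 0.20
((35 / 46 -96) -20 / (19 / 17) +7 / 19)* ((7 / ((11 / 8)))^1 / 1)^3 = -8654093056 / 581647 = -14878.60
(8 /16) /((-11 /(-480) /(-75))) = -18000 /11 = -1636.36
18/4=9/2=4.50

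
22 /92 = 11 /46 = 0.24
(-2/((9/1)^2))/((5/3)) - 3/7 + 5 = 4306/945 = 4.56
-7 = -7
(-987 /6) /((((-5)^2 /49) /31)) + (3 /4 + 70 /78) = -38974153 /3900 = -9993.37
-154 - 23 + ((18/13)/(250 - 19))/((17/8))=-177.00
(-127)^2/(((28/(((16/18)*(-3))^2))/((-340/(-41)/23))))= 87741760/59409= 1476.91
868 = 868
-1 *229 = -229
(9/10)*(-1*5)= -9/2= -4.50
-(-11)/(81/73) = 9.91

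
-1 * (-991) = 991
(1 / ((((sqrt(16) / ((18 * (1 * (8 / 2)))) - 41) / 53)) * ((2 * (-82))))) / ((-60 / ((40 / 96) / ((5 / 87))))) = -4611 / 4834720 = -0.00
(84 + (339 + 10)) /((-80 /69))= -29877 /80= -373.46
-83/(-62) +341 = 21225/62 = 342.34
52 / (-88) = -13 / 22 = -0.59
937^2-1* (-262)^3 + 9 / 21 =132038882 / 7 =18862697.43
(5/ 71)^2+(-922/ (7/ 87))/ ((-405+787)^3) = 4675330313/ 983501055908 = 0.00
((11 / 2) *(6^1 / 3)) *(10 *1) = 110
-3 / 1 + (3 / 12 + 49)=185 / 4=46.25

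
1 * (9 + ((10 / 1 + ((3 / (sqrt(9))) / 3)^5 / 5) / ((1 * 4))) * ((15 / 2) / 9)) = 64639 / 5832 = 11.08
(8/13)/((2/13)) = 4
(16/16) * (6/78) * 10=10/13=0.77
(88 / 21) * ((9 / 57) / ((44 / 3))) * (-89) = -534 / 133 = -4.02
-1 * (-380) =380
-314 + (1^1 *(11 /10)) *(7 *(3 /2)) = -6049 /20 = -302.45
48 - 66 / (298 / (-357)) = 18933 / 149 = 127.07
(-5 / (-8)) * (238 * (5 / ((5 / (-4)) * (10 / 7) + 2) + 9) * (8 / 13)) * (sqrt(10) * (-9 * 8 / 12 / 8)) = -57715 * sqrt(10) / 26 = -7019.65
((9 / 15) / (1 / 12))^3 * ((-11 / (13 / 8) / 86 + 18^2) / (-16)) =-528005952 / 69875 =-7556.44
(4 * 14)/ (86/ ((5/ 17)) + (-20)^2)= 140/ 1731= 0.08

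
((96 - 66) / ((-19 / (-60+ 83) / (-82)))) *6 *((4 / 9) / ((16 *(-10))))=-943 / 19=-49.63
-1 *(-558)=558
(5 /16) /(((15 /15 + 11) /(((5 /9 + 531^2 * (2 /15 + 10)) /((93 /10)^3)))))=92.50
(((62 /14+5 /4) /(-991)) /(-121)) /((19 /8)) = 318 /15948163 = 0.00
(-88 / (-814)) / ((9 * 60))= 1 / 4995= 0.00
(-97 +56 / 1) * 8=-328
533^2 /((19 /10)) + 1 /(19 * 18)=51136021 /342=149520.53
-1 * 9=-9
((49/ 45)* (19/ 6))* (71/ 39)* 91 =462707/ 810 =571.24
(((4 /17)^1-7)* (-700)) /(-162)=-40250 /1377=-29.23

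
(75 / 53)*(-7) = -525 / 53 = -9.91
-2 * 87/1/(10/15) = -261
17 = 17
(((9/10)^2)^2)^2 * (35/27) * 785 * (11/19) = 253.60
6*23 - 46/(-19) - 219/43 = 110563/817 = 135.33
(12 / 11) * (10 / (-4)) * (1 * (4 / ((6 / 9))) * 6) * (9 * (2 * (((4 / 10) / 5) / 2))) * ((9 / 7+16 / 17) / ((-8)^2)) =-12879 / 5236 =-2.46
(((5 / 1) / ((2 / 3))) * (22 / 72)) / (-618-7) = -11 / 3000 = -0.00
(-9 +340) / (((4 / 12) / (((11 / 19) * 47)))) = 513381 / 19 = 27020.05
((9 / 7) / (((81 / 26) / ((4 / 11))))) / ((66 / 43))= 2236 / 22869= 0.10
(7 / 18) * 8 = 28 / 9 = 3.11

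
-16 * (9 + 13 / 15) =-2368 / 15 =-157.87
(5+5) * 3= 30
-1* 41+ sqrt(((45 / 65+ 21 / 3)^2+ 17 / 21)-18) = -41+ sqrt(3128811) / 273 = -34.52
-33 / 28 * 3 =-99 / 28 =-3.54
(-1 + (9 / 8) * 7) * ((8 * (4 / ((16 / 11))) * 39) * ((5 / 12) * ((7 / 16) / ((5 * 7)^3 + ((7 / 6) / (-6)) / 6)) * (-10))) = -5308875 / 21167984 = -0.25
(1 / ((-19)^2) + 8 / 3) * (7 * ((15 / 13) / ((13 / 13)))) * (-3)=-303555 / 4693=-64.68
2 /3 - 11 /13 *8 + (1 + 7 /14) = -359 /78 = -4.60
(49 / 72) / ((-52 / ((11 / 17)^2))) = -5929 / 1082016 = -0.01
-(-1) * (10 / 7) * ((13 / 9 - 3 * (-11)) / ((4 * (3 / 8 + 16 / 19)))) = 23560 / 2331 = 10.11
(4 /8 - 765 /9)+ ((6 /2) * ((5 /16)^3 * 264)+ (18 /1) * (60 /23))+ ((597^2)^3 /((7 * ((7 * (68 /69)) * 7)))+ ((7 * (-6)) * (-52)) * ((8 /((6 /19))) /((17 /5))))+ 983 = 9196718283051066778615 /68665856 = 133934371735656.61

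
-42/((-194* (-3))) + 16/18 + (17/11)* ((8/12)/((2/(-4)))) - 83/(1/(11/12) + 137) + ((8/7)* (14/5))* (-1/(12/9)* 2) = -484646938/72934785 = -6.64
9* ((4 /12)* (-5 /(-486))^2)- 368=-28973351 /78732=-368.00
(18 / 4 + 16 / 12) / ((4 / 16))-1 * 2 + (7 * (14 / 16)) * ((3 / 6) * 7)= 42.77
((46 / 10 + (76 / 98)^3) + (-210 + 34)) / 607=-100550833 / 357064715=-0.28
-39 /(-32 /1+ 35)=-13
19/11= 1.73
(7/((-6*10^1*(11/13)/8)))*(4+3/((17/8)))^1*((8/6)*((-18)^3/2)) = 21700224/935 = 23208.80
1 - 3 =-2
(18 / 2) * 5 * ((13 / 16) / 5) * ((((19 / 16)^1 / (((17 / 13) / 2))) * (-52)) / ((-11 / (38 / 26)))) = 549081 / 5984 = 91.76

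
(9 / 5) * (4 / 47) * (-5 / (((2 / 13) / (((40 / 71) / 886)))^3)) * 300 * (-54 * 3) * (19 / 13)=0.00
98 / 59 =1.66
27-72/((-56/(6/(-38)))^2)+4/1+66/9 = 16273637/424536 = 38.33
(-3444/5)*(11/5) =-37884/25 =-1515.36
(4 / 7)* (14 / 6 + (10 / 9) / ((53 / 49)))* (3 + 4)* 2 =26.88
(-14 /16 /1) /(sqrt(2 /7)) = -7* sqrt(14) /16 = -1.64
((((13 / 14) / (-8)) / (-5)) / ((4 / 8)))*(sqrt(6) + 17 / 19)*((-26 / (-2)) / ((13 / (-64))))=-9.94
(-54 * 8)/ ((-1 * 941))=432/ 941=0.46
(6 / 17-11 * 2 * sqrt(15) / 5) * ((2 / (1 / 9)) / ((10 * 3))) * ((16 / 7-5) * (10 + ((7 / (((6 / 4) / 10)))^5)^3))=-1182317526239372902400001090516932 / 189724437 + 13005492788633101926400011995686252 * sqrt(15) / 167403915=294657598855527727950345300.00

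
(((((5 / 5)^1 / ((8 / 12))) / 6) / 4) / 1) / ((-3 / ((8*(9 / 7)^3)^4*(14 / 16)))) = -3012581722464 / 1977326743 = -1523.56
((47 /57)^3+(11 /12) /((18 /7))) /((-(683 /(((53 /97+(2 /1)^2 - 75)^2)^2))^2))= -29928038242614209441719221210724512 /25077029125090167822953011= -1193444330.80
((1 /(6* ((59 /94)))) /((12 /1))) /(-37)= -47 /78588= -0.00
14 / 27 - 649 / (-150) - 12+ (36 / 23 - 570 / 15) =-1353457 / 31050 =-43.59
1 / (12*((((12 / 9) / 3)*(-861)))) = -1 / 4592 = -0.00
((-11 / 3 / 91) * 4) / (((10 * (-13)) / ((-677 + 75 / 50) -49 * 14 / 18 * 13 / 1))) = -33121 / 22815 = -1.45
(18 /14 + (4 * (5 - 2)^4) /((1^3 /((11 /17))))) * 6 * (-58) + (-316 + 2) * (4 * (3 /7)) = -8799204 /119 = -73942.89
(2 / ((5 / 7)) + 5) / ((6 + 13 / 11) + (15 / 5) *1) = 429 / 560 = 0.77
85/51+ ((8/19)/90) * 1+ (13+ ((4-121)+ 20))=-70391/855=-82.33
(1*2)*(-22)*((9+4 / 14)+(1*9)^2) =-27808 / 7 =-3972.57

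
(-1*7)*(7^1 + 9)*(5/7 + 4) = -528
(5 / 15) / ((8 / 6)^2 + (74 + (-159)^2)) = 3 / 228211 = 0.00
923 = 923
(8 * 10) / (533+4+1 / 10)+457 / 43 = 10.78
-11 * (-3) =33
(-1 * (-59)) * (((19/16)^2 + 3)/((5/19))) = 1265609/1280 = 988.76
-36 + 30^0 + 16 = -19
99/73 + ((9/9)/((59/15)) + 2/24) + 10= 11.69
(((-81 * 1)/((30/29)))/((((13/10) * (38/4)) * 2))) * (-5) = 15.85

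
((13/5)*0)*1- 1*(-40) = 40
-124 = -124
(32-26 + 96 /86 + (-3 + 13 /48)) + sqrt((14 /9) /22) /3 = sqrt(77) /99 + 9055 /2064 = 4.48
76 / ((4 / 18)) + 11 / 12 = 4115 / 12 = 342.92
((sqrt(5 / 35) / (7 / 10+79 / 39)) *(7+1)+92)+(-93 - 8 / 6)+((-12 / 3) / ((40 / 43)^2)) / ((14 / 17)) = -133499 / 16800+3120 *sqrt(7) / 7441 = -6.84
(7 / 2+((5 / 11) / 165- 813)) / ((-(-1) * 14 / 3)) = -587695 / 3388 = -173.46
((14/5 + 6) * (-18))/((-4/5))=198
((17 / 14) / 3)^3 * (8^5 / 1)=20123648 / 9261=2172.95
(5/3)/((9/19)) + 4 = 203/27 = 7.52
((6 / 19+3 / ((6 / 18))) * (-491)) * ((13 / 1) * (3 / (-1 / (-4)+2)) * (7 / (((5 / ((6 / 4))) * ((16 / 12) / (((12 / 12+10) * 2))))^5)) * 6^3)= -356255052454.71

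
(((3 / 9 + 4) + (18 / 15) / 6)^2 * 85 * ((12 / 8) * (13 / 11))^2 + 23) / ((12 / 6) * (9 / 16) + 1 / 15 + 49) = 80042472 / 728783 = 109.83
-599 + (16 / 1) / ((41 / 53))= -23711 / 41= -578.32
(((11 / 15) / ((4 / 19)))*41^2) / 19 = 18491 / 60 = 308.18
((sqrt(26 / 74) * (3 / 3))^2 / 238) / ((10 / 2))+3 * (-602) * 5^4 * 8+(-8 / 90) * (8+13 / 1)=-1192772946529 / 132090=-9030001.87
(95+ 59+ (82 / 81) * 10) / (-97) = -13294 / 7857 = -1.69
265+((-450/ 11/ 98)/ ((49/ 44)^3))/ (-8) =1527890065/ 5764801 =265.04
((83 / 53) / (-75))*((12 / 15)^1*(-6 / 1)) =664 / 6625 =0.10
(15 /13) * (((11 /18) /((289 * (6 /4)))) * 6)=110 /11271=0.01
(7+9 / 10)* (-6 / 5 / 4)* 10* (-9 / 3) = 711 / 10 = 71.10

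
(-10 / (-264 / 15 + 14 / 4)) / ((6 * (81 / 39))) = 650 / 11421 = 0.06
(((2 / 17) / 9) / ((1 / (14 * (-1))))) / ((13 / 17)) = -28 / 117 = -0.24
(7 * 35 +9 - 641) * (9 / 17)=-204.88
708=708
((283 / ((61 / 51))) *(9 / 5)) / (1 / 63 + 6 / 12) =16367022 / 19825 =825.57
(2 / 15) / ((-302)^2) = 1 / 684030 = 0.00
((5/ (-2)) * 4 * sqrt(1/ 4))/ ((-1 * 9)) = 5/ 9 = 0.56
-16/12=-4/3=-1.33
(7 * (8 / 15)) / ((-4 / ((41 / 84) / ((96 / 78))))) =-533 / 1440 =-0.37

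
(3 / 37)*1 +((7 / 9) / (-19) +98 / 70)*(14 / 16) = 160739 / 126540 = 1.27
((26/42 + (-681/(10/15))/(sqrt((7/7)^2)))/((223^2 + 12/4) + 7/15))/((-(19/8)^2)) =6860320/1885109149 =0.00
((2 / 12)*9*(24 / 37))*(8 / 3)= 96 / 37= 2.59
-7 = -7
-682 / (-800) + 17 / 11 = 10551 / 4400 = 2.40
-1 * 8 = -8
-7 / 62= -0.11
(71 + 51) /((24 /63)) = 1281 /4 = 320.25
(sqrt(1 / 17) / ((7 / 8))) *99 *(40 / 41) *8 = 253440 *sqrt(17) / 4879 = 214.18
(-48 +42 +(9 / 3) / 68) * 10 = -2025 / 34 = -59.56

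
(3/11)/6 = 1/22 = 0.05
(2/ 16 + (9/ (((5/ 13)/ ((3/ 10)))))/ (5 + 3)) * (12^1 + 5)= 6817/ 400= 17.04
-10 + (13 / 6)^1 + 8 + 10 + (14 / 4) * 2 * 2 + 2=157 / 6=26.17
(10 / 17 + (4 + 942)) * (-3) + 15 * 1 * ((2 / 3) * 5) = -47426 / 17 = -2789.76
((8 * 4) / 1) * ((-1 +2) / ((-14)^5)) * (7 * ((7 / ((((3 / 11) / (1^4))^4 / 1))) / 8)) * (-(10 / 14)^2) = 366025 / 10890936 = 0.03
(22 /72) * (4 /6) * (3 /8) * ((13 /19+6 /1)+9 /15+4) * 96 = 23584 /285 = 82.75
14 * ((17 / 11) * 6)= 1428 / 11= 129.82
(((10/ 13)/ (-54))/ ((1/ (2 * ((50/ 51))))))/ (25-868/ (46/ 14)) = 11500/ 98473401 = 0.00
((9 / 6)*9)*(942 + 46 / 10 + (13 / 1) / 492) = 20958309 / 1640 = 12779.46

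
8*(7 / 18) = 28 / 9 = 3.11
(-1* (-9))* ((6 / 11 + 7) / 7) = 747 / 77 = 9.70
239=239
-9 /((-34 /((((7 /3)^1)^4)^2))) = 5764801 /24786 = 232.58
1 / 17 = 0.06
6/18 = 1/3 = 0.33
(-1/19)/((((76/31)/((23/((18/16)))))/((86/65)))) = -122636/211185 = -0.58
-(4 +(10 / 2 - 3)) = -6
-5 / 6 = -0.83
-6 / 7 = -0.86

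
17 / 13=1.31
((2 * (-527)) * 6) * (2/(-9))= 4216/3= 1405.33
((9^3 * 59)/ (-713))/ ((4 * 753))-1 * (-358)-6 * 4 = 239080231/ 715852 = 333.98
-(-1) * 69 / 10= 6.90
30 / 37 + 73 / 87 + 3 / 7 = 46834 / 22533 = 2.08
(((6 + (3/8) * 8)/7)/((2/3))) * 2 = 27/7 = 3.86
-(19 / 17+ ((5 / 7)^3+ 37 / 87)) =-967601 / 507297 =-1.91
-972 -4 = -976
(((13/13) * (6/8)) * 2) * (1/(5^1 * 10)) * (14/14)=3/100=0.03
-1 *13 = -13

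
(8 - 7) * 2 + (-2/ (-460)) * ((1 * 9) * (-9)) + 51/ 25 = 4241/ 1150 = 3.69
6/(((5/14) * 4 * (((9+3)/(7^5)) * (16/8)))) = 117649/40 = 2941.22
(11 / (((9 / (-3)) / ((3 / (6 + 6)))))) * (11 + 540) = -6061 / 12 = -505.08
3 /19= 0.16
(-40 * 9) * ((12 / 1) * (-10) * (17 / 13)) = 734400 / 13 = 56492.31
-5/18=-0.28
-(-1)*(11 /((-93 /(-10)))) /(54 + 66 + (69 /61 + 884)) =6710 /5702109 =0.00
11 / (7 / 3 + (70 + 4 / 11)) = 363 / 2399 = 0.15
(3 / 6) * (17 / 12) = 17 / 24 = 0.71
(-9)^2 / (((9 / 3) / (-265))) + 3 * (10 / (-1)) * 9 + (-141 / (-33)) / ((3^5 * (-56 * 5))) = -7425.00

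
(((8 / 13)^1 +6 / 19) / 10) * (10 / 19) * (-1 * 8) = -0.39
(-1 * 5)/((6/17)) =-85/6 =-14.17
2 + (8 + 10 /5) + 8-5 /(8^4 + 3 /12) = 65536 /3277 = 20.00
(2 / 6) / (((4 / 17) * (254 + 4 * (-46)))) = 17 / 840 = 0.02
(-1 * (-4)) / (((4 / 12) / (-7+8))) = 12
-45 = -45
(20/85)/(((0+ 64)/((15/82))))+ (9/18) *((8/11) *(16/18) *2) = 1428941/2208096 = 0.65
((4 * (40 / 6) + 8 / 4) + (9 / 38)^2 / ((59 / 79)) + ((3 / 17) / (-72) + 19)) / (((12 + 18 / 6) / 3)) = 414854351 / 43449960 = 9.55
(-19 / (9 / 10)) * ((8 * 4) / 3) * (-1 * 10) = 60800 / 27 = 2251.85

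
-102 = -102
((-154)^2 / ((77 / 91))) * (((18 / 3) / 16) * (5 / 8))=105105 / 16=6569.06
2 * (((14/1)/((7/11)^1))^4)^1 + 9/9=468513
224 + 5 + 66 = 295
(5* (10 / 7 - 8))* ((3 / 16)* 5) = -1725 / 56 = -30.80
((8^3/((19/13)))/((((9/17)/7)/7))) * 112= 620978176/171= 3631451.32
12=12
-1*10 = -10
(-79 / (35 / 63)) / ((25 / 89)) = -63279 / 125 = -506.23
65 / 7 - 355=-2420 / 7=-345.71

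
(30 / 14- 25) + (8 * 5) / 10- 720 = -5172 / 7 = -738.86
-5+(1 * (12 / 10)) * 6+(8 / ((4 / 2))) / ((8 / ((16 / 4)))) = 21 / 5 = 4.20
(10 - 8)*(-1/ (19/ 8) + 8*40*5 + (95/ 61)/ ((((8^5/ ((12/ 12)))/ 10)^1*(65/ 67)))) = 394868545639/ 123428864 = 3199.16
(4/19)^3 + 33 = 226411/6859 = 33.01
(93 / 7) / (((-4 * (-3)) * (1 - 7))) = -31 / 168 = -0.18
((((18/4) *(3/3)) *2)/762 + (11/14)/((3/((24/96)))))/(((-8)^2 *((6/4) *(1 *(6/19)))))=31331/12289536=0.00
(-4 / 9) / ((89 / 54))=-0.27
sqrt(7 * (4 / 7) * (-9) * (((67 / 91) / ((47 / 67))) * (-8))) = 804 * sqrt(8554) / 4277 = 17.39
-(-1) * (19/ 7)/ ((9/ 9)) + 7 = 68/ 7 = 9.71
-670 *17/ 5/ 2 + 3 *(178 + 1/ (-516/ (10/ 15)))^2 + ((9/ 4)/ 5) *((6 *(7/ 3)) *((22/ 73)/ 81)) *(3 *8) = 6845031730769/ 72887580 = 93912.18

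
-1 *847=-847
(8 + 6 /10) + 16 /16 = 48 /5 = 9.60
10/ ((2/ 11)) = 55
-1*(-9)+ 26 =35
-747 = -747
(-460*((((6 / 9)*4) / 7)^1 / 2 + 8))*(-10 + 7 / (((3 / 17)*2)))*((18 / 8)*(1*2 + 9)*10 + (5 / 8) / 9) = -9172015.65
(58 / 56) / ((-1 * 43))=-29 / 1204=-0.02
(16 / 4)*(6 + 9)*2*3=360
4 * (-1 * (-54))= 216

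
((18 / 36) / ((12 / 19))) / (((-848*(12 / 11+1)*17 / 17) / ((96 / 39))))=-209 / 190164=-0.00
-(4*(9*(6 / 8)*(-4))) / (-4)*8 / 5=-216 / 5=-43.20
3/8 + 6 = 51/8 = 6.38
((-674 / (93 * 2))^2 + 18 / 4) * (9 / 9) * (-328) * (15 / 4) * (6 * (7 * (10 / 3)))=-8752897300 / 2883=-3036037.91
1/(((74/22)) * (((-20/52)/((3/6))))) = -0.39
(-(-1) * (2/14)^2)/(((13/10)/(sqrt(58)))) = 10 * sqrt(58)/637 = 0.12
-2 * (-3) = 6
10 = 10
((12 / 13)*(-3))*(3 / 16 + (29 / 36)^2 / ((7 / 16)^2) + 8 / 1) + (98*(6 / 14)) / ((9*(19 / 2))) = -13755433 / 435708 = -31.57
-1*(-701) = 701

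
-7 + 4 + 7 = 4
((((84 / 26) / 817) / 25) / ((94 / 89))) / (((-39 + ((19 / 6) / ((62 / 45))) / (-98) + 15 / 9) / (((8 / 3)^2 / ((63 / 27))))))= -207653376 / 16995807309325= -0.00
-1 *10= -10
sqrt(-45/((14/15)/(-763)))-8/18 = -4/9 + 15 * sqrt(654)/2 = 191.36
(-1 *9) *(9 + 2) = -99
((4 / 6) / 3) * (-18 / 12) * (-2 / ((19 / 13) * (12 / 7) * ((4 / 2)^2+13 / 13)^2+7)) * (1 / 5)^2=182 / 475275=0.00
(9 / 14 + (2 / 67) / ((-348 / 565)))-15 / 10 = -73903 / 81606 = -0.91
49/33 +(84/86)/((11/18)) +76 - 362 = -401459/1419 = -282.92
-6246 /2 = -3123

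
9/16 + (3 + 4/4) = 73/16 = 4.56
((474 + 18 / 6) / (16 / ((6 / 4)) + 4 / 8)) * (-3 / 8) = -4293 / 268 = -16.02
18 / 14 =9 / 7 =1.29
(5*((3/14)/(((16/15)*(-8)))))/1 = -225/1792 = -0.13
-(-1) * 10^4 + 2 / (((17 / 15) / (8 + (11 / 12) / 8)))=2723895 / 272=10014.32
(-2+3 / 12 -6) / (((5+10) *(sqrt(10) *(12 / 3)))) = -31 *sqrt(10) / 2400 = -0.04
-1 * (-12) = 12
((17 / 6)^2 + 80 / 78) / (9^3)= 4237 / 341172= 0.01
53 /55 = 0.96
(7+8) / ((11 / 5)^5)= 0.29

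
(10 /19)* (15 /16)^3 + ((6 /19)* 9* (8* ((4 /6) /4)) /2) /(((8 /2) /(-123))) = -2250261 /38912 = -57.83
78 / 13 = 6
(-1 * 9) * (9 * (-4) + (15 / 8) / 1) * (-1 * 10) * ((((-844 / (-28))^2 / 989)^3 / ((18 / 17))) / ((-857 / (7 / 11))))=1.67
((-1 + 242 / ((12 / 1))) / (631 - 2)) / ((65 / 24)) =92 / 8177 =0.01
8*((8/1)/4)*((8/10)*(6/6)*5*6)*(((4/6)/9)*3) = 256/3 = 85.33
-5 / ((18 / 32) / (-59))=524.44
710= 710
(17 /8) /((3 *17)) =1 /24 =0.04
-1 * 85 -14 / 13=-1119 / 13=-86.08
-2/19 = -0.11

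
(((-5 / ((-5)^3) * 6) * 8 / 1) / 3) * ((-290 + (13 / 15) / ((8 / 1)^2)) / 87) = -2.13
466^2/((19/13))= 2823028/19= 148580.42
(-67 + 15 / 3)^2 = 3844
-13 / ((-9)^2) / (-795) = 13 / 64395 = 0.00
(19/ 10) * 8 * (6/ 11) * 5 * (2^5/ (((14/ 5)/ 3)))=109440/ 77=1421.30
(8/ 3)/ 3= 8/ 9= 0.89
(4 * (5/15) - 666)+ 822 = 472/3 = 157.33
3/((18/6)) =1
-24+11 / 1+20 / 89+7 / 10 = -10747 / 890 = -12.08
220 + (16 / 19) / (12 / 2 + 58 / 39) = 305296 / 1387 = 220.11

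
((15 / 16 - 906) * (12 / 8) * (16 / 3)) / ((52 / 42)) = -304101 / 52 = -5848.10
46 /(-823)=-46 /823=-0.06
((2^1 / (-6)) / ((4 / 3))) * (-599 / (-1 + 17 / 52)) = -7787 / 35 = -222.49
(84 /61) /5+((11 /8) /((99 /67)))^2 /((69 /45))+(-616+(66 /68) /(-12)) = -126784282123 /206072640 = -615.24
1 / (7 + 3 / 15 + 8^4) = 5 / 20516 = 0.00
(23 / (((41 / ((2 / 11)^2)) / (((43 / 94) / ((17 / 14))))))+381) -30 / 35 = 10547969423 / 27746873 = 380.15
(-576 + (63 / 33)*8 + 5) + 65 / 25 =-30422 / 55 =-553.13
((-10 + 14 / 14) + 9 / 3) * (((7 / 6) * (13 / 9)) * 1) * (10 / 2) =-455 / 9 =-50.56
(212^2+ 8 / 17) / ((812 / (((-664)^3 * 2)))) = -111840585746432 / 3451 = -32408167414.21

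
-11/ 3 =-3.67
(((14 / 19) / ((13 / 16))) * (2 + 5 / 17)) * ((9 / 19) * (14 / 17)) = 84672 / 104329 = 0.81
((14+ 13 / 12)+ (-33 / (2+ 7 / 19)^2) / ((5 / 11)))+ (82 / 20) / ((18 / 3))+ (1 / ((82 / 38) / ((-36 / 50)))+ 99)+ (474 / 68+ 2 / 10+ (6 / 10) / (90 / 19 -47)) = 205229300134 / 1888957125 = 108.65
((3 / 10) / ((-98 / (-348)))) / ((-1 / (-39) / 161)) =234117 / 35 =6689.06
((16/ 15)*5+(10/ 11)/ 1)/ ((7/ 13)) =2678/ 231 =11.59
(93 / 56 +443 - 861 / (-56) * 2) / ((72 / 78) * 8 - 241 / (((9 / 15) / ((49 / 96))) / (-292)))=3114891 / 392284319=0.01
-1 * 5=-5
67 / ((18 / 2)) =67 / 9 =7.44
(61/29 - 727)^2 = 441924484/841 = 525475.01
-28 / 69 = -0.41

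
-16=-16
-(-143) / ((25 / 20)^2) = 2288 / 25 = 91.52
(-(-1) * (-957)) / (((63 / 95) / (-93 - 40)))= 575795 / 3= 191931.67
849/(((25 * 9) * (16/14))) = 1981/600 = 3.30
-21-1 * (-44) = 23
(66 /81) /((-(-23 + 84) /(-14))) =308 /1647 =0.19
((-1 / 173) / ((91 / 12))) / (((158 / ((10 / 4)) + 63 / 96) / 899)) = -1726080 / 160846231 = -0.01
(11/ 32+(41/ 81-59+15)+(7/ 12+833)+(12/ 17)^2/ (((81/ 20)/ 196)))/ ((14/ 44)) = 6711841697/ 2621808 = 2560.01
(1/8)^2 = 1/64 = 0.02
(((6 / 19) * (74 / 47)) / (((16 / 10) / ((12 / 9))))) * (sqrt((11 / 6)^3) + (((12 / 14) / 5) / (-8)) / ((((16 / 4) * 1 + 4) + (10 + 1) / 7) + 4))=-111 / 169670 + 2035 * sqrt(66) / 16074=1.03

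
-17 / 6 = -2.83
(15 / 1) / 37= 15 / 37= 0.41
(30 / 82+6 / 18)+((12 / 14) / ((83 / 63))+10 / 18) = 58355 / 30627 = 1.91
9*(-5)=-45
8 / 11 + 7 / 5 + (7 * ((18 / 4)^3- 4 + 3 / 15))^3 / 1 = 160798712161961 / 704000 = 228407261.59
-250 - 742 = -992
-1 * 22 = -22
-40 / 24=-5 / 3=-1.67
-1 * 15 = -15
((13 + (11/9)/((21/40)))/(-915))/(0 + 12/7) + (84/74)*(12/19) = 147379249/208411380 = 0.71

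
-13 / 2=-6.50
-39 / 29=-1.34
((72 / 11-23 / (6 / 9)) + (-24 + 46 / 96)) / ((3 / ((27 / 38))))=-81537 / 6688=-12.19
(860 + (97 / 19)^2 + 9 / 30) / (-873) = -1066591 / 1050510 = -1.02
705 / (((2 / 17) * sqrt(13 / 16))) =23970 * sqrt(13) / 13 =6648.08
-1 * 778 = -778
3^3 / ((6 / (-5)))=-45 / 2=-22.50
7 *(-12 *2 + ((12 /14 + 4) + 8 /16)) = -261 /2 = -130.50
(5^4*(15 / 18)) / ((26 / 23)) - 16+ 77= 81391 / 156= 521.74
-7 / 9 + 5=38 / 9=4.22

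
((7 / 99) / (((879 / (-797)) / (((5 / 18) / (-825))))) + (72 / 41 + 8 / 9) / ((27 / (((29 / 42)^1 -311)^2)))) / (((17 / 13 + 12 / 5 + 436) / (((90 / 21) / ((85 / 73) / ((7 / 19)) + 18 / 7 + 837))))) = 69721677117358646185 / 639069672838841795628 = 0.11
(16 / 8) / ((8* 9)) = 1 / 36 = 0.03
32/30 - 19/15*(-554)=3514/5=702.80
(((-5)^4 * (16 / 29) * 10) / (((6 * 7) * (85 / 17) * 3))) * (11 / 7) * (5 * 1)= 550000 / 12789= 43.01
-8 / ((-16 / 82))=41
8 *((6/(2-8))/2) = -4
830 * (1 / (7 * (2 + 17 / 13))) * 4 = 43160 / 301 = 143.39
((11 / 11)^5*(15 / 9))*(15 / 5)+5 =10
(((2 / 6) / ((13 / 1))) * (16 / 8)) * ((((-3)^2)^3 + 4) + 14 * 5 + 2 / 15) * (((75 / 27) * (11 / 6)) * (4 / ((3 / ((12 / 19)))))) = 10601360 / 60021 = 176.63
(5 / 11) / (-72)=-5 / 792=-0.01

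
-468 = -468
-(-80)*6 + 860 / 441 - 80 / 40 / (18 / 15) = 211805 / 441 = 480.28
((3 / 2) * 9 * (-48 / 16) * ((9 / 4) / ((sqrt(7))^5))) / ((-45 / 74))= 2997 * sqrt(7) / 6860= 1.16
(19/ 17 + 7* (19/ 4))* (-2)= -2337/ 34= -68.74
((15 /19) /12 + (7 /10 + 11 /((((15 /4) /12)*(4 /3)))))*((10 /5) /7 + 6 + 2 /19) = 877455 /5054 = 173.62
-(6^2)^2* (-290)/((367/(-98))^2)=3609567360/134689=26799.27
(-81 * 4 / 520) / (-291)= 27 / 12610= 0.00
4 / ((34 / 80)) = 160 / 17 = 9.41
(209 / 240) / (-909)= -209 / 218160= -0.00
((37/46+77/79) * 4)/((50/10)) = 2586/1817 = 1.42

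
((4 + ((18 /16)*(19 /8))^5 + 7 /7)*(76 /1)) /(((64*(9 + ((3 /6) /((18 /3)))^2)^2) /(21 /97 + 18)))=412208293412164023 /10950440095055872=37.64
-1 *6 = -6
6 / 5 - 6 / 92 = 261 / 230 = 1.13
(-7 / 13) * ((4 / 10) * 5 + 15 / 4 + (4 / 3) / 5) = -3.24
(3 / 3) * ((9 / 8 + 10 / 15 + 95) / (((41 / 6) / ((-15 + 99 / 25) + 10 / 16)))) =-4838809 / 32800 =-147.52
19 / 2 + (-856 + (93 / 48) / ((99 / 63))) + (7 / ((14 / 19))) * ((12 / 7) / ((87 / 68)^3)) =-226478615653 / 270425232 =-837.49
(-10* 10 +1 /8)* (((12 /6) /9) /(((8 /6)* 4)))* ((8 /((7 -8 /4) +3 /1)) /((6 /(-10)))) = 3995 /576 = 6.94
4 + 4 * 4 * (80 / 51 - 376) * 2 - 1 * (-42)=-608726 / 51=-11935.80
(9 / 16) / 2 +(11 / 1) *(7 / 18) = 1313 / 288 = 4.56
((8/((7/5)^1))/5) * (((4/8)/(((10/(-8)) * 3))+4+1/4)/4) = 247/210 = 1.18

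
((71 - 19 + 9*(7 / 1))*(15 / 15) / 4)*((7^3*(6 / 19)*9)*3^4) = 86266215 / 38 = 2270163.55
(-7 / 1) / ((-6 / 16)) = 56 / 3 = 18.67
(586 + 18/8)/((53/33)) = 77649/212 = 366.27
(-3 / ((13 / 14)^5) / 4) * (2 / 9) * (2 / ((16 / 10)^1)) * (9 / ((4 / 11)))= -2773155 / 371293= -7.47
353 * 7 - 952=1519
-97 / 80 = -1.21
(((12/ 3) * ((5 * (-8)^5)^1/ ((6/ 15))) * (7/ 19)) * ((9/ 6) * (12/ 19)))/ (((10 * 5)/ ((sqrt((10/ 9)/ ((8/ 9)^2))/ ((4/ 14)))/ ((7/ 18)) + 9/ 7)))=-13934592 * sqrt(10)/ 361 -5308416/ 361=-136768.60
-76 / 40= -19 / 10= -1.90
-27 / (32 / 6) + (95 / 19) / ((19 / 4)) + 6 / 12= -1067 / 304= -3.51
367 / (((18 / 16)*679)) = 2936 / 6111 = 0.48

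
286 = 286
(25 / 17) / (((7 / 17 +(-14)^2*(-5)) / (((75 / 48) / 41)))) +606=6620166383 / 10924368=606.00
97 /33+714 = 23659 /33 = 716.94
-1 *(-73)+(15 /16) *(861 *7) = 91573 /16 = 5723.31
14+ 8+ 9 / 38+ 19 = 1567 / 38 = 41.24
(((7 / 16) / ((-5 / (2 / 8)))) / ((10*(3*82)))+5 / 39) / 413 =437303 / 1408825600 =0.00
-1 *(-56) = 56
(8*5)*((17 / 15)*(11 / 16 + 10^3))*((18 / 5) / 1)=816561 / 5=163312.20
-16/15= -1.07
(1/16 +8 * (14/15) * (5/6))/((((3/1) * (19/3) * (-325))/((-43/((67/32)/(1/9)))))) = 15566/6702345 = 0.00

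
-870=-870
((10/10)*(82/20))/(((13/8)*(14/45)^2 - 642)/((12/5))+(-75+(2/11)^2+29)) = -4822092/368597663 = -0.01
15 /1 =15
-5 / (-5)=1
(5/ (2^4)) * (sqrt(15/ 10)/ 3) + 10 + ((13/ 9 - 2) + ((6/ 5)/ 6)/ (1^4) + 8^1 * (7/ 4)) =5 * sqrt(6)/ 96 + 1064/ 45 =23.77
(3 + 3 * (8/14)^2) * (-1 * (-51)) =9945/49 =202.96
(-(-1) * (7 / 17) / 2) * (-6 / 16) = -21 / 272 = -0.08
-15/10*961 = -2883/2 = -1441.50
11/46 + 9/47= 931/2162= 0.43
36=36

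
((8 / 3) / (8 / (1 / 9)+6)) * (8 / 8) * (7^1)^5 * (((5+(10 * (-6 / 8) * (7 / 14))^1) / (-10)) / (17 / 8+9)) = -67228 / 10413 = -6.46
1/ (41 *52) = 1/ 2132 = 0.00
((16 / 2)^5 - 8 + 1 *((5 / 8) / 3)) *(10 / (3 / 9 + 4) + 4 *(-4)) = -69975805 / 156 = -448562.85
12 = 12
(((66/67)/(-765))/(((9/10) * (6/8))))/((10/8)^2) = -2816/2306475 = -0.00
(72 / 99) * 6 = 48 / 11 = 4.36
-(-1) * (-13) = -13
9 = 9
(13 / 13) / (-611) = -1 / 611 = -0.00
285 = 285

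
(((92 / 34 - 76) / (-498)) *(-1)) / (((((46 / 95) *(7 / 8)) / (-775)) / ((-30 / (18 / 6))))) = -262105000 / 97359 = -2692.15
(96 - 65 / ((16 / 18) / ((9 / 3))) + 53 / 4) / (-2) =881 / 16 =55.06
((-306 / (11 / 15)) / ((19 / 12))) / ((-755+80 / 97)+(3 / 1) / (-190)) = 17809200 / 50965717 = 0.35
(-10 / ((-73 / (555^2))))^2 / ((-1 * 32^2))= -2371985015625 / 1364224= -1738706.41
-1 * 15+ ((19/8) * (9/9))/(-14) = -1699/112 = -15.17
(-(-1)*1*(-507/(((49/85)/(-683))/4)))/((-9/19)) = -745658420/147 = -5072506.26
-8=-8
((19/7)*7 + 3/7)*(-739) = -100504/7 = -14357.71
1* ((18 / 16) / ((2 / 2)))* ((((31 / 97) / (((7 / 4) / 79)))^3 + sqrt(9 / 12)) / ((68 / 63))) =3130.74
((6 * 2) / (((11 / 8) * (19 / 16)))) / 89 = 1536 / 18601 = 0.08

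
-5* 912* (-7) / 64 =1995 / 4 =498.75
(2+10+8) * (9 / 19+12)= 249.47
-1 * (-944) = 944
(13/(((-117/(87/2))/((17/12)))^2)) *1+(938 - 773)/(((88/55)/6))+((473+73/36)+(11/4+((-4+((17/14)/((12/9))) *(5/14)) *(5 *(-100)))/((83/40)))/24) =310918379081/274083264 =1134.39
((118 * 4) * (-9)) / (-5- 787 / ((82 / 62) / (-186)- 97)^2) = 1329048785324952 / 1590488155217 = 835.62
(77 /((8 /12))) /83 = 1.39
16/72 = 0.22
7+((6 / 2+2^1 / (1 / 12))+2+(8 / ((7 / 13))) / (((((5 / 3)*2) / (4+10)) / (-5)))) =-276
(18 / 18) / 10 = 1 / 10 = 0.10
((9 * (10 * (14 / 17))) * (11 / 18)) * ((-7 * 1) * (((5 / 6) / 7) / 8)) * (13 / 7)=-3575 / 408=-8.76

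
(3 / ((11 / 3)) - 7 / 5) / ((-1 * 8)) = 4 / 55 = 0.07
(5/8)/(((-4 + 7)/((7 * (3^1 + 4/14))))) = 115/24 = 4.79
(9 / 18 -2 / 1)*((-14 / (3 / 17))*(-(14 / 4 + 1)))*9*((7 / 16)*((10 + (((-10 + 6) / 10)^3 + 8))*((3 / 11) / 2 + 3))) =-118612.93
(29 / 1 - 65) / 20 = -9 / 5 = -1.80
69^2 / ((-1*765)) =-529 / 85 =-6.22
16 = 16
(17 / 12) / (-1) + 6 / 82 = -661 / 492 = -1.34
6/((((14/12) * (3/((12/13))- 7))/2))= -96/35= -2.74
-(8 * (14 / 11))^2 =-12544 / 121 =-103.67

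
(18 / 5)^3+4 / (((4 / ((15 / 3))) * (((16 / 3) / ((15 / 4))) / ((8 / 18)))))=48.22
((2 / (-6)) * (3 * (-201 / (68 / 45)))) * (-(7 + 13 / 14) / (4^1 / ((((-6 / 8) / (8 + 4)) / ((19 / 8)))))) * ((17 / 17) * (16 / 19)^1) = 1003995 / 171836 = 5.84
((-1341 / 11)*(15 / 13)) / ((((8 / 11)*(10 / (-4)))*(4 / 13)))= 251.44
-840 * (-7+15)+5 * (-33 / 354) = -793015 / 118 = -6720.47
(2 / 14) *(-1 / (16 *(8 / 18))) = -9 / 448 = -0.02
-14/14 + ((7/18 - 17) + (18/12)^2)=-553/36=-15.36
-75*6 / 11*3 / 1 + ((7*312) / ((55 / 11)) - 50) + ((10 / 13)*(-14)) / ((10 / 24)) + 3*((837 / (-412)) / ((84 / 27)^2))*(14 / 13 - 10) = 14079058309 / 57737680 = 243.85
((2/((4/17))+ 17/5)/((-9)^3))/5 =-119/36450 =-0.00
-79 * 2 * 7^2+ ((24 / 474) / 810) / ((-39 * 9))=-86944556792 / 11230245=-7742.00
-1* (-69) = 69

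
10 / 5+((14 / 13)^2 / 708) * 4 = 2.01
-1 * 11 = -11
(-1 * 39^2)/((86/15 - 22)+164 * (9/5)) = -22815/4184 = -5.45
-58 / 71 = -0.82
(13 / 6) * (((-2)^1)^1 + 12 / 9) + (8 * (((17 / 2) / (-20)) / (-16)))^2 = -80599 / 57600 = -1.40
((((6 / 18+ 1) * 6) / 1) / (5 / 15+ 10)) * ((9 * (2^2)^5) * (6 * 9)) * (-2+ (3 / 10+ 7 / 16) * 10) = 64198656 / 31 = 2070924.39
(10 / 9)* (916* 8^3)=4689920 / 9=521102.22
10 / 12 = 5 / 6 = 0.83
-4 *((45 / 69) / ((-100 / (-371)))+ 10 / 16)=-2801 / 230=-12.18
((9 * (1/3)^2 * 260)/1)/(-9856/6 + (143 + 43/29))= -11310/65171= -0.17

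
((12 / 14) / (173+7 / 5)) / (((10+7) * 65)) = 3 / 674492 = 0.00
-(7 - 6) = -1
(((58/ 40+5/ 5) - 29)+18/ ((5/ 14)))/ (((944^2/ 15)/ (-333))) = -476523/ 3564544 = -0.13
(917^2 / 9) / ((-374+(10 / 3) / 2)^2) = 840889 / 1247689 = 0.67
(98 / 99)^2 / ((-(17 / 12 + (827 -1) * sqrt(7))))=653072 / 2246826713373 -126926464 * sqrt(7) / 748942237791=-0.00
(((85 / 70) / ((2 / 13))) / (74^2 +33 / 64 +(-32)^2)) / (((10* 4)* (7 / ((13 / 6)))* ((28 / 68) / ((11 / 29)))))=0.00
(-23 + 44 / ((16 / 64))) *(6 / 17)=54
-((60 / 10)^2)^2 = -1296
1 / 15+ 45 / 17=692 / 255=2.71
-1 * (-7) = 7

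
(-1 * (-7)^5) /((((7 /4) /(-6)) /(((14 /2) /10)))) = -201684 /5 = -40336.80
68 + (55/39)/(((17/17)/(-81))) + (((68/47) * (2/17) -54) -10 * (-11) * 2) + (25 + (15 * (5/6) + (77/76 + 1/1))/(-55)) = 369498507/2553980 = 144.68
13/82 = 0.16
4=4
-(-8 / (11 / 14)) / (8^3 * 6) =7 / 2112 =0.00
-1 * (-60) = 60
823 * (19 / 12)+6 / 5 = 78257 / 60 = 1304.28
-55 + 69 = 14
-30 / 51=-10 / 17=-0.59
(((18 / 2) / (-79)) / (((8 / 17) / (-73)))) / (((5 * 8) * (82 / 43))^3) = 888013683 / 22301732864000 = 0.00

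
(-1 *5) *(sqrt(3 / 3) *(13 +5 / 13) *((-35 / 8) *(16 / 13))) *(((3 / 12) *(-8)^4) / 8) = 7795200 / 169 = 46125.44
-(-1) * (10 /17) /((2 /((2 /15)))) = 2 /51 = 0.04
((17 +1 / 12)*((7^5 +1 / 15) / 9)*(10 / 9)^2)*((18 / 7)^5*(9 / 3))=223265073600 / 16807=13284052.69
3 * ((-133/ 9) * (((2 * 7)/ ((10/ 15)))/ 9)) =-931/ 9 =-103.44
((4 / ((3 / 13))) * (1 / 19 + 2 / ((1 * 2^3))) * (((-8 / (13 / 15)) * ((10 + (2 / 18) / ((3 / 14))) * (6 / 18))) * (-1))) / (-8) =-32660 / 1539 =-21.22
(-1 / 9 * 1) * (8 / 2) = -4 / 9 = -0.44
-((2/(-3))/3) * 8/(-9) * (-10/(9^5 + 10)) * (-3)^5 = -0.01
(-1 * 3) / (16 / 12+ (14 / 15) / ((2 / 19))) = -5 / 17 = -0.29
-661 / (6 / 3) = -661 / 2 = -330.50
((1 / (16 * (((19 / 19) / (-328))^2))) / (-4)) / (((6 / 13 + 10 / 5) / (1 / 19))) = -21853 / 608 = -35.94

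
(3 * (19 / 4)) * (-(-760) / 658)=5415 / 329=16.46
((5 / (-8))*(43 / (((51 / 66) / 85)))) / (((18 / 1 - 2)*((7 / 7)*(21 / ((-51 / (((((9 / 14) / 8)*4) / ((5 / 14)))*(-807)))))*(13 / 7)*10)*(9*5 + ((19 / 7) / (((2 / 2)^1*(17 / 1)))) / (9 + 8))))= -406673575 / 550222568064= -0.00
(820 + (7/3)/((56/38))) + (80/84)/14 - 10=811.65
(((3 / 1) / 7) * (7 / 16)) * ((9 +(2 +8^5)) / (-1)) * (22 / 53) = -1081707 / 424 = -2551.20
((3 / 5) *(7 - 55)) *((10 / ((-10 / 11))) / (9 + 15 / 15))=792 / 25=31.68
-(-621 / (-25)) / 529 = -27 / 575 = -0.05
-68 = -68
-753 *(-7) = 5271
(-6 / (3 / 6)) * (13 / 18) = -26 / 3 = -8.67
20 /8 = 5 /2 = 2.50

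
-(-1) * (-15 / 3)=-5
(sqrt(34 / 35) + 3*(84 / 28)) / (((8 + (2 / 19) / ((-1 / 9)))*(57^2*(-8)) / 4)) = -1 / 5092 - sqrt(1190) / 1603980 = -0.00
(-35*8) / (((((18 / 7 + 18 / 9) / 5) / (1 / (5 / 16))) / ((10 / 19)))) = -515.79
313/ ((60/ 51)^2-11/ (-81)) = 205.94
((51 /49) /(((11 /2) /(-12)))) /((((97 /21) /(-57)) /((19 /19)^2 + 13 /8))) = 78489 /1067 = 73.56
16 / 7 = 2.29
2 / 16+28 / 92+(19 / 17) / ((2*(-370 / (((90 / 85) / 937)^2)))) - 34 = -4929186787221441 / 146830236165880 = -33.57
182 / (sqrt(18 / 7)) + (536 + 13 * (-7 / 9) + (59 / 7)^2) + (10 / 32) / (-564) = 91 * sqrt(14) / 3 + 791843233 / 1326528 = 710.43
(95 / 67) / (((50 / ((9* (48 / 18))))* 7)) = 228 / 2345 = 0.10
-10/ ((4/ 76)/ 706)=-134140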